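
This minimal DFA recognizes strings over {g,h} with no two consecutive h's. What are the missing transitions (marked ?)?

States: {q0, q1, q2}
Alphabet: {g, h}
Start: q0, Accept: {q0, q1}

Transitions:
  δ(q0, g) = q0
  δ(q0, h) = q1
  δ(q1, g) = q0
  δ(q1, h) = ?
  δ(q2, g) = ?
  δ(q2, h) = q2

From the language and accept set, identify what each state tracks — q0: last symbol not h (ok); q1: last symbol h (ok); q2: saw hh (dead).
Each missing δ(q, a) is the state matching the new tracked value after reading a.
δ(q1, h) = q2; δ(q2, g) = q2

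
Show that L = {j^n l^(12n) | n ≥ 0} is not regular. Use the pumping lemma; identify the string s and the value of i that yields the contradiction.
Assume L is regular with pumping length p. Idea: pumping the j-block breaks the 1:12 ratio.
Choose s = j^p l^(12p) (length 13p ≥ p). By the pumping lemma, s = xyz with |xy| ≤ p, |y| > 0, so y = j^k with k ≥ 1. Then xy²z = j^(p+k) l^(12p). For this to be in L we would need 12p = 12(p+k), i.e. 12k = 0, contradicting k ≥ 1. So xy²z ∉ L.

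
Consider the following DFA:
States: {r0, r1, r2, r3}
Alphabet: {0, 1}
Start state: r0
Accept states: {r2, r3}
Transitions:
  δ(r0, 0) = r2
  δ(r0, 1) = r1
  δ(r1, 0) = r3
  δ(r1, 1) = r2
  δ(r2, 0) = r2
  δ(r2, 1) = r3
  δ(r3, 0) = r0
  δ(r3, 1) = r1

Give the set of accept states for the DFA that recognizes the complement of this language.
Complement accept states = All states \ Original accept states
= {r0, r1, r2, r3} \ {r2, r3}
{r0, r1}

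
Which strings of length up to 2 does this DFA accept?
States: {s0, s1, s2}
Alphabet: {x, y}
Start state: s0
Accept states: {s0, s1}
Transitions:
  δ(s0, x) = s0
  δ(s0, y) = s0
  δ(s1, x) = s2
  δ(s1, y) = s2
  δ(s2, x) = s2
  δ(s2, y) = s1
ε, x, y, xx, xy, yx, yy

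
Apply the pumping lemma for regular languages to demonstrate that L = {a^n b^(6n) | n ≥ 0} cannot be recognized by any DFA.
Assume L is regular with pumping length p. Idea: pumping the a-block breaks the 1:6 ratio.
Choose s = a^p b^(6p) (length 7p ≥ p). By the pumping lemma, s = xyz with |xy| ≤ p, |y| > 0, so y = a^k with k ≥ 1. Then xy²z = a^(p+k) b^(6p). For this to be in L we would need 6p = 6(p+k), i.e. 6k = 0, contradicting k ≥ 1. So xy²z ∉ L.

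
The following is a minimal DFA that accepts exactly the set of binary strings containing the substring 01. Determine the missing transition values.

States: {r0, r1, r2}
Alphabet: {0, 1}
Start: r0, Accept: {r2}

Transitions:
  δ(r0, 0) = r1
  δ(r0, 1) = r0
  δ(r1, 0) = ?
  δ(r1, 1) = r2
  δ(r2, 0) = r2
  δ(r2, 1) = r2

From the language and accept set, identify what each state tracks — r0: no 0 seen yet; r1: seen a 0, waiting for 1; r2: substring 01 seen.
Each missing δ(q, a) is the state matching the new tracked value after reading a.
δ(r1, 0) = r1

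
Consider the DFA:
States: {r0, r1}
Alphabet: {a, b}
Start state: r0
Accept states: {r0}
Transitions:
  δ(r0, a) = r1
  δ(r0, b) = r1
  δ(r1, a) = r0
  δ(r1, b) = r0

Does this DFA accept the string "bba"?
Processing string "bba":
  r0 --b--> r1
  r1 --b--> r0
  r0 --a--> r1
Final state: r1
Accept states: {r0}
No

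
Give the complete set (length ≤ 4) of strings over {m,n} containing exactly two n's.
nn, mnn, nmn, nnm, mmnn, mnmn, mnnm, nmmn, nmnm, nnmm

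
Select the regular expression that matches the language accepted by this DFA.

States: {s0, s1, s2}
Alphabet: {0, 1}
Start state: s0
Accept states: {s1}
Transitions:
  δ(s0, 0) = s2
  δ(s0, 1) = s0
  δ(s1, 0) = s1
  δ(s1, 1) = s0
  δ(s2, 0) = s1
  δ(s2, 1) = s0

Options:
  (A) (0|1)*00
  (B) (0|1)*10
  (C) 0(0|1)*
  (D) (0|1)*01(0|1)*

Check each option against the DFA on short strings; one disagreement eliminates an option:
  (A) (0|1)*00: agrees with the DFA on every string of length ≤ 6
  (B) (0|1)*10: on '00' the DFA goes s0 → s2 → s1 and accepts (s1 ∈ Accept), but the regex does not match it → eliminate
  (C) 0(0|1)*: on '0' the DFA goes s0 → s2 and rejects (s2 ∉ Accept), but the regex matches it → eliminate
  (D) (0|1)*01(0|1)*: on '00' the DFA goes s0 → s2 → s1 and accepts (s1 ∈ Accept), but the regex does not match it → eliminate
Only (A) is consistent with the DFA.
(A) (0|1)*00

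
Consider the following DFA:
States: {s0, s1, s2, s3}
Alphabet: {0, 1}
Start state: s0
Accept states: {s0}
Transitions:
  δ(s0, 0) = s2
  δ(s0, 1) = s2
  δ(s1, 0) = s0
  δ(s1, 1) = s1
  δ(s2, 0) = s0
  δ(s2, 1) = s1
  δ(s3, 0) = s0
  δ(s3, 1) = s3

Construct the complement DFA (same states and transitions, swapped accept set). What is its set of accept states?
Complement accept states = All states \ Original accept states
= {s0, s1, s2, s3} \ {s0}
{s1, s2, s3}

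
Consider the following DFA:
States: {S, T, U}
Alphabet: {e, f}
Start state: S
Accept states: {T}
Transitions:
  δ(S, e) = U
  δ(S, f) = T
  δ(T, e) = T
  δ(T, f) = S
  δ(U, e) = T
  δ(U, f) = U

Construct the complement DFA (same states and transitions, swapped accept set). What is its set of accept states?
Complement accept states = All states \ Original accept states
= {S, T, U} \ {T}
{S, U}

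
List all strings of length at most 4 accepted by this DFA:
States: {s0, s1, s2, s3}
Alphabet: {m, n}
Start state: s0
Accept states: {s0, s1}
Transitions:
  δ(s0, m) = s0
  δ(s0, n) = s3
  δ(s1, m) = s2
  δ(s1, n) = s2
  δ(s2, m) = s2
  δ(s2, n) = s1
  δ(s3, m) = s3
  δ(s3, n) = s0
ε, m, mm, nn, mmm, mnn, nmn, nnm, mmmm, mmnn, mnmn, mnnm, nmmn, nmnm, nnmm, nnnn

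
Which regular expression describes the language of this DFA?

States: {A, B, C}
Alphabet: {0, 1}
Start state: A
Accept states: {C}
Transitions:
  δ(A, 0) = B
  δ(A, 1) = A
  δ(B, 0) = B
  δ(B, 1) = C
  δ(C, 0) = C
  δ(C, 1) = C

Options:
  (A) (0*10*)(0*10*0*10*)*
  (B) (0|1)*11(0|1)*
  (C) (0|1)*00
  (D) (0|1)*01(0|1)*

Check each option against the DFA on short strings; one disagreement eliminates an option:
  (A) (0*10*)(0*10*0*10*)*: on '1' the DFA goes A → A and rejects (A ∉ Accept), but the regex matches it → eliminate
  (B) (0|1)*11(0|1)*: on '01' the DFA goes A → B → C and accepts (C ∈ Accept), but the regex does not match it → eliminate
  (C) (0|1)*00: on '00' the DFA goes A → B → B and rejects (B ∉ Accept), but the regex matches it → eliminate
  (D) (0|1)*01(0|1)*: agrees with the DFA on every string of length ≤ 6
Only (D) is consistent with the DFA.
(D) (0|1)*01(0|1)*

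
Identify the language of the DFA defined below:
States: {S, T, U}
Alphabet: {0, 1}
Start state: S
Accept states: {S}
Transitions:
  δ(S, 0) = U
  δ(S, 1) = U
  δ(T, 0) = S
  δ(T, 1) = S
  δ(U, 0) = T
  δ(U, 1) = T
Testing a few strings:
  '011' → accept
  '1100' → reject
  '010' → accept
  '111' → accept
State roles: S=length ≡ 0 (mod 3); T=length ≡ 2 (mod 3); U=length ≡ 1 (mod 3)
All binary strings whose length is a multiple of 3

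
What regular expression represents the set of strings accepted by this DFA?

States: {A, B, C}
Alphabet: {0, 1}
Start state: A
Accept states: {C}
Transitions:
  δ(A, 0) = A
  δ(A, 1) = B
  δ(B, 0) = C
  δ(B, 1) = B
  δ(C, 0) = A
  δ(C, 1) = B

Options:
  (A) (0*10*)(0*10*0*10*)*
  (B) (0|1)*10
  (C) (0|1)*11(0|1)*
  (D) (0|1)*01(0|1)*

Check each option against the DFA on short strings; one disagreement eliminates an option:
  (A) (0*10*)(0*10*0*10*)*: on '1' the DFA goes A → B and rejects (B ∉ Accept), but the regex matches it → eliminate
  (B) (0|1)*10: agrees with the DFA on every string of length ≤ 6
  (C) (0|1)*11(0|1)*: on '10' the DFA goes A → B → C and accepts (C ∈ Accept), but the regex does not match it → eliminate
  (D) (0|1)*01(0|1)*: on '01' the DFA goes A → A → B and rejects (B ∉ Accept), but the regex matches it → eliminate
Only (B) is consistent with the DFA.
(B) (0|1)*10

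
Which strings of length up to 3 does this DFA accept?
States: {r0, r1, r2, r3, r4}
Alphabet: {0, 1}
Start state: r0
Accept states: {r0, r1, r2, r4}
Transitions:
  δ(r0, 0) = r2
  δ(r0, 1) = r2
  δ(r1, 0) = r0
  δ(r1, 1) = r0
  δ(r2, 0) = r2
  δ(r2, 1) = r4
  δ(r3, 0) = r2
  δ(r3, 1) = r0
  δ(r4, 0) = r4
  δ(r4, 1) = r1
ε, 0, 1, 00, 01, 10, 11, 000, 001, 010, 011, 100, 101, 110, 111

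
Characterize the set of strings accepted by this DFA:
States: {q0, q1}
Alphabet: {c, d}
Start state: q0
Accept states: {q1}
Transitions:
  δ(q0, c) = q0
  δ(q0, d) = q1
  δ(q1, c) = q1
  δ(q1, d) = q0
Testing a few strings:
  'ddc' → reject
  'ccd' → accept
  'dd' → reject
  'd' → accept
State roles: q0=even number of d's so far; q1=odd number of d's so far
All strings over {c,d} with an odd number of d's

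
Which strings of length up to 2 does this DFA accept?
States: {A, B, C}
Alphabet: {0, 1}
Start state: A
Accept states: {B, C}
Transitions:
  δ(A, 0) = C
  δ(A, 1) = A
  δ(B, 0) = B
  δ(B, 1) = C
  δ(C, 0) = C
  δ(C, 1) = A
0, 00, 10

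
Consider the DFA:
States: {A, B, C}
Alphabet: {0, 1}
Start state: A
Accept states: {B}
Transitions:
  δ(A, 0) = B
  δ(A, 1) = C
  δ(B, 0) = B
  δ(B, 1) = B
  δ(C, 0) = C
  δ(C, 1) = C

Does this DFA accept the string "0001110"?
Processing string "0001110":
  A --0--> B
  B --0--> B
  B --0--> B
  B --1--> B
  B --1--> B
  B --1--> B
  B --0--> B
Final state: B
Accept states: {B}
Yes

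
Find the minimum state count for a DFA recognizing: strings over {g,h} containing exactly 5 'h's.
By Myhill–Nerode, count the distinguishable equivalence classes: 7 classes — having seen 0, 1, …, 5, or >5 copies of 'h'; the count-5 class is the only accepting one and >5 is dead.
7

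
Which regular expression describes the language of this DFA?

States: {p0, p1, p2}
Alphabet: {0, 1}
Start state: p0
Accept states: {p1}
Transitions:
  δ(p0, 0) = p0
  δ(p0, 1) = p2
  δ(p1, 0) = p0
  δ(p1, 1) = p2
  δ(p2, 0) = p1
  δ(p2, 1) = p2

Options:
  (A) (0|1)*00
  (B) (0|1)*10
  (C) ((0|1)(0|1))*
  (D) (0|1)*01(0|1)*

Check each option against the DFA on short strings; one disagreement eliminates an option:
  (A) (0|1)*00: on '00' the DFA goes p0 → p0 → p0 and rejects (p0 ∉ Accept), but the regex matches it → eliminate
  (B) (0|1)*10: agrees with the DFA on every string of length ≤ 6
  (C) ((0|1)(0|1))*: on ε the DFA stays in p0 and rejects (p0 ∉ Accept), but the regex matches it → eliminate
  (D) (0|1)*01(0|1)*: on '01' the DFA goes p0 → p0 → p2 and rejects (p2 ∉ Accept), but the regex matches it → eliminate
Only (B) is consistent with the DFA.
(B) (0|1)*10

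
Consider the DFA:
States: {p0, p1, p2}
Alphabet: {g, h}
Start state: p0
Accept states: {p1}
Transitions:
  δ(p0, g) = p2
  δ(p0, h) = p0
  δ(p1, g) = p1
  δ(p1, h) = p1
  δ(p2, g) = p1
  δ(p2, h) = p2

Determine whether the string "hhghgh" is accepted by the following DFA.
Processing string "hhghgh":
  p0 --h--> p0
  p0 --h--> p0
  p0 --g--> p2
  p2 --h--> p2
  p2 --g--> p1
  p1 --h--> p1
Final state: p1
Accept states: {p1}
Yes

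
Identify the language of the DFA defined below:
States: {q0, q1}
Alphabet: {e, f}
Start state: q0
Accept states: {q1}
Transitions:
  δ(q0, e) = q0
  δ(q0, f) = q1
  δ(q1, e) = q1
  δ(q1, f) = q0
Testing a few strings:
  'efe' → accept
  'eff' → reject
  'e' → reject
  'ee' → reject
State roles: q0=even number of f's so far; q1=odd number of f's so far
All strings over {e,f} with an odd number of f's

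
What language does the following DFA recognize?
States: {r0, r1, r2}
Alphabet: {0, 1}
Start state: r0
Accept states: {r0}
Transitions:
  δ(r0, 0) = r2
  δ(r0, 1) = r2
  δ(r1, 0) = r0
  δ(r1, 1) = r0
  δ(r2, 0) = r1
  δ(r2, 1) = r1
Testing a few strings:
  '100' → accept
  '1011' → reject
  '11' → reject
  '0' → reject
State roles: r0=length ≡ 0 (mod 3); r1=length ≡ 2 (mod 3); r2=length ≡ 1 (mod 3)
All binary strings whose length is a multiple of 3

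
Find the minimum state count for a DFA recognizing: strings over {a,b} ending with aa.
By Myhill–Nerode, count the distinguishable equivalence classes: 3 classes — one per longest suffix of the input that is a prefix of 'aa' (lengths 0 through 2); only the length-2 class is accepting.
3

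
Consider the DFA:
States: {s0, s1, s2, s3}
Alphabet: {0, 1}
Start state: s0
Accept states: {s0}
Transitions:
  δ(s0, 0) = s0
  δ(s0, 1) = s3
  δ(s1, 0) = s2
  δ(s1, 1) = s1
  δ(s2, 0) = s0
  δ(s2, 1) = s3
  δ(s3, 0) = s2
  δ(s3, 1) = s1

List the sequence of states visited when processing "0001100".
read '0': s0 → s0
  read '0': s0 → s0
  read '0': s0 → s0
  read '1': s0 → s3
  read '1': s3 → s1
  read '0': s1 → s2
  read '0': s2 → s0
s0 -> s0 -> s0 -> s0 -> s3 -> s1 -> s2 -> s0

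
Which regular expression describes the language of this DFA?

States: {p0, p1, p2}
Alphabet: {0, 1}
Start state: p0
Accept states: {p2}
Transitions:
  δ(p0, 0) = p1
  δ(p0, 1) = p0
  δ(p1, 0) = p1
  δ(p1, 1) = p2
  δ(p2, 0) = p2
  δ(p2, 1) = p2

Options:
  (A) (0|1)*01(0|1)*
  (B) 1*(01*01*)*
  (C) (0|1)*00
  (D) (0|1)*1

Check each option against the DFA on short strings; one disagreement eliminates an option:
  (A) (0|1)*01(0|1)*: agrees with the DFA on every string of length ≤ 6
  (B) 1*(01*01*)*: on ε the DFA stays in p0 and rejects (p0 ∉ Accept), but the regex matches it → eliminate
  (C) (0|1)*00: on '00' the DFA goes p0 → p1 → p1 and rejects (p1 ∉ Accept), but the regex matches it → eliminate
  (D) (0|1)*1: on '1' the DFA goes p0 → p0 and rejects (p0 ∉ Accept), but the regex matches it → eliminate
Only (A) is consistent with the DFA.
(A) (0|1)*01(0|1)*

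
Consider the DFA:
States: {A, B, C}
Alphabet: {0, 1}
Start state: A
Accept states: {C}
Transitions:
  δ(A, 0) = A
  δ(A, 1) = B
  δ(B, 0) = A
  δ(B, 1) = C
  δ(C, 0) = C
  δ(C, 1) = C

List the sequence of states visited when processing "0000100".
read '0': A → A
  read '0': A → A
  read '0': A → A
  read '0': A → A
  read '1': A → B
  read '0': B → A
  read '0': A → A
A -> A -> A -> A -> A -> B -> A -> A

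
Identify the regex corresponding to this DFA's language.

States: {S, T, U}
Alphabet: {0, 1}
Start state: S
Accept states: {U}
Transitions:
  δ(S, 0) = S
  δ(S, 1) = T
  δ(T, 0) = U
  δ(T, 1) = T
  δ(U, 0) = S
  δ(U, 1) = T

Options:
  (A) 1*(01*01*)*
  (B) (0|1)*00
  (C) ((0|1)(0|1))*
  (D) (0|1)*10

Check each option against the DFA on short strings; one disagreement eliminates an option:
  (A) 1*(01*01*)*: on ε the DFA stays in S and rejects (S ∉ Accept), but the regex matches it → eliminate
  (B) (0|1)*00: on '00' the DFA goes S → S → S and rejects (S ∉ Accept), but the regex matches it → eliminate
  (C) ((0|1)(0|1))*: on ε the DFA stays in S and rejects (S ∉ Accept), but the regex matches it → eliminate
  (D) (0|1)*10: agrees with the DFA on every string of length ≤ 6
Only (D) is consistent with the DFA.
(D) (0|1)*10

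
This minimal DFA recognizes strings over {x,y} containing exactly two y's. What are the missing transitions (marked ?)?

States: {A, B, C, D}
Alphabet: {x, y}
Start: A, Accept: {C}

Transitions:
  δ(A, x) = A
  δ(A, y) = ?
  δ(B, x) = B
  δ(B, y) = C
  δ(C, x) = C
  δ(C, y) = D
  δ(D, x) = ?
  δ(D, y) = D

From the language and accept set, identify what each state tracks — A: zero y's; B: one y; C: two y's; D: ≥ three y's (dead).
Each missing δ(q, a) is the state matching the new tracked value after reading a.
δ(A, y) = B; δ(D, x) = D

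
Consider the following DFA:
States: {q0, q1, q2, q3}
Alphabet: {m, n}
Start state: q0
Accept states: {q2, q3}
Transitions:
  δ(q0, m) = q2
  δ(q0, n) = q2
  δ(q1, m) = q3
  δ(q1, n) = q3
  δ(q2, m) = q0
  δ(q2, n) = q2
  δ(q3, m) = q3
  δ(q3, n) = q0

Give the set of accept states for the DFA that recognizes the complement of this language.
Complement accept states = All states \ Original accept states
= {q0, q1, q2, q3} \ {q2, q3}
{q0, q1}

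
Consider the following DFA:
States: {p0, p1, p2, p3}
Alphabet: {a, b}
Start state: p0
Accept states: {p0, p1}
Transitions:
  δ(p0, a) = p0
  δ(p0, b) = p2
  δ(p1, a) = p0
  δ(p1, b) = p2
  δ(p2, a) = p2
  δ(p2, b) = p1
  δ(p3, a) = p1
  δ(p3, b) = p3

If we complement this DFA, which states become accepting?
Complement accept states = All states \ Original accept states
= {p0, p1, p2, p3} \ {p0, p1}
{p2, p3}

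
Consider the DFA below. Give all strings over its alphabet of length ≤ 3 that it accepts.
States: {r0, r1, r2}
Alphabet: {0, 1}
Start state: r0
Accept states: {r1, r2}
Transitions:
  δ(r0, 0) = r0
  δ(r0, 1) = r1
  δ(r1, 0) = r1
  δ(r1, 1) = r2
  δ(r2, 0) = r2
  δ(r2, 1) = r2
1, 01, 10, 11, 001, 010, 011, 100, 101, 110, 111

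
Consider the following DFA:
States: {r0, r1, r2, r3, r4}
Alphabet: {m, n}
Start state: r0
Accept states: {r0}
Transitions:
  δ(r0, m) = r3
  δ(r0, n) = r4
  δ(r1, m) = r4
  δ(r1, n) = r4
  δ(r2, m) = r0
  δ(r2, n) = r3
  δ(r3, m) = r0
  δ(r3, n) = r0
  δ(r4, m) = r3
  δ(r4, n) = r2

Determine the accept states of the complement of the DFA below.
Complement accept states = All states \ Original accept states
= {r0, r1, r2, r3, r4} \ {r0}
{r1, r2, r3, r4}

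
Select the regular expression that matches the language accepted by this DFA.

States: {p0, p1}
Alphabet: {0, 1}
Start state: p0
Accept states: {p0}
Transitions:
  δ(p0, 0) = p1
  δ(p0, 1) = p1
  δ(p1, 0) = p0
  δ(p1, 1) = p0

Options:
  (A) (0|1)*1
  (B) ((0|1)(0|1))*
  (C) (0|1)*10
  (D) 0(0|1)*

Check each option against the DFA on short strings; one disagreement eliminates an option:
  (A) (0|1)*1: on ε the DFA stays in p0 and accepts (p0 ∈ Accept), but the regex does not match it → eliminate
  (B) ((0|1)(0|1))*: agrees with the DFA on every string of length ≤ 6
  (C) (0|1)*10: on ε the DFA stays in p0 and accepts (p0 ∈ Accept), but the regex does not match it → eliminate
  (D) 0(0|1)*: on ε the DFA stays in p0 and accepts (p0 ∈ Accept), but the regex does not match it → eliminate
Only (B) is consistent with the DFA.
(B) ((0|1)(0|1))*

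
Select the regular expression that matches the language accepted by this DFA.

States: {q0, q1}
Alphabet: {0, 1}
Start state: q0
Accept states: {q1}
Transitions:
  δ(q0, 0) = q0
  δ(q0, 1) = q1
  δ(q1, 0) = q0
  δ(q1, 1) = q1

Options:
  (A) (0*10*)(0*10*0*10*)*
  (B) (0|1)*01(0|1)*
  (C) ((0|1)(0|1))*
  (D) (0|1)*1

Check each option against the DFA on short strings; one disagreement eliminates an option:
  (A) (0*10*)(0*10*0*10*)*: on '10' the DFA goes q0 → q1 → q0 and rejects (q0 ∉ Accept), but the regex matches it → eliminate
  (B) (0|1)*01(0|1)*: on '1' the DFA goes q0 → q1 and accepts (q1 ∈ Accept), but the regex does not match it → eliminate
  (C) ((0|1)(0|1))*: on ε the DFA stays in q0 and rejects (q0 ∉ Accept), but the regex matches it → eliminate
  (D) (0|1)*1: agrees with the DFA on every string of length ≤ 6
Only (D) is consistent with the DFA.
(D) (0|1)*1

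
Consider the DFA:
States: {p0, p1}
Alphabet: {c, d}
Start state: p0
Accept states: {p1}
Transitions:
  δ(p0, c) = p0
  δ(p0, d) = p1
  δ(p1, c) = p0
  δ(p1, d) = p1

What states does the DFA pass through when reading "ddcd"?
read 'd': p0 → p1
  read 'd': p1 → p1
  read 'c': p1 → p0
  read 'd': p0 → p1
p0 -> p1 -> p1 -> p0 -> p1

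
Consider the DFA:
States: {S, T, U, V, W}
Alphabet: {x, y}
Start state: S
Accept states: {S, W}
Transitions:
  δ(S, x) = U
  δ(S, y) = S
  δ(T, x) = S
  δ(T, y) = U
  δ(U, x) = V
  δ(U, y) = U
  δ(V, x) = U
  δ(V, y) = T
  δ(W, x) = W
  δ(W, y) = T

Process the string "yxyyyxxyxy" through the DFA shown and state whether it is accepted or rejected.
Processing string "yxyyyxxyxy":
  S --y--> S
  S --x--> U
  U --y--> U
  U --y--> U
  U --y--> U
  U --x--> V
  V --x--> U
  U --y--> U
  U --x--> V
  V --y--> T
Final state: T
Accept states: {S, W}
No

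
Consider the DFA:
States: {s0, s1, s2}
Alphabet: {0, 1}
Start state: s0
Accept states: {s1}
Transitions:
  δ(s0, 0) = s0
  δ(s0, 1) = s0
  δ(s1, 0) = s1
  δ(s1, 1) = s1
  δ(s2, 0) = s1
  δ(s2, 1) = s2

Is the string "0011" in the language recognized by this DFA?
Processing string "0011":
  s0 --0--> s0
  s0 --0--> s0
  s0 --1--> s0
  s0 --1--> s0
Final state: s0
Accept states: {s1}
No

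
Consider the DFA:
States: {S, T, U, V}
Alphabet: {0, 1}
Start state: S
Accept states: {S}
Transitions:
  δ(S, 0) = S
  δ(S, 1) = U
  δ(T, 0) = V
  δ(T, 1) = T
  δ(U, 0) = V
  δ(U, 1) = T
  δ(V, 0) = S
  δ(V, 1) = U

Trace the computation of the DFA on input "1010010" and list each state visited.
read '1': S → U
  read '0': U → V
  read '1': V → U
  read '0': U → V
  read '0': V → S
  read '1': S → U
  read '0': U → V
S -> U -> V -> U -> V -> S -> U -> V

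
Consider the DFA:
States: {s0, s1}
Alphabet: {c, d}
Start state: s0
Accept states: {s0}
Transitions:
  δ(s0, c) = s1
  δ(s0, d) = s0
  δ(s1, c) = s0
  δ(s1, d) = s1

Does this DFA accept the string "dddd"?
Processing string "dddd":
  s0 --d--> s0
  s0 --d--> s0
  s0 --d--> s0
  s0 --d--> s0
Final state: s0
Accept states: {s0}
Yes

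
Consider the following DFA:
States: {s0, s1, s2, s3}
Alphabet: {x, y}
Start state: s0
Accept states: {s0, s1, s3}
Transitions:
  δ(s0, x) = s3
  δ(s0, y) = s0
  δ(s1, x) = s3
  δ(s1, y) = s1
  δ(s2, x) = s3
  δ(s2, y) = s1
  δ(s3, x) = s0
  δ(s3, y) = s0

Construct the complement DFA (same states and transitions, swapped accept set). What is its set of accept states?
Complement accept states = All states \ Original accept states
= {s0, s1, s2, s3} \ {s0, s1, s3}
{s2}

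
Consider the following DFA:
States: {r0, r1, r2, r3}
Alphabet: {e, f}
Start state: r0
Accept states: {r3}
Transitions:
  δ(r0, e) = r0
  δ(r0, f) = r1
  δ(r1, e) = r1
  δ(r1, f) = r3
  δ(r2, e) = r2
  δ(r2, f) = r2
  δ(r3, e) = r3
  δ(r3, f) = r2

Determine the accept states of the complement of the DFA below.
Complement accept states = All states \ Original accept states
= {r0, r1, r2, r3} \ {r3}
{r0, r1, r2}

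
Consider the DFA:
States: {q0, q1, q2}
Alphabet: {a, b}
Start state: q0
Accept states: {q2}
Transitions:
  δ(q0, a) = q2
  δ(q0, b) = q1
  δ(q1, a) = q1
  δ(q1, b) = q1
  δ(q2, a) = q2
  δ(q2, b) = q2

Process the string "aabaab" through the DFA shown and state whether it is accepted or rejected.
Processing string "aabaab":
  q0 --a--> q2
  q2 --a--> q2
  q2 --b--> q2
  q2 --a--> q2
  q2 --a--> q2
  q2 --b--> q2
Final state: q2
Accept states: {q2}
Yes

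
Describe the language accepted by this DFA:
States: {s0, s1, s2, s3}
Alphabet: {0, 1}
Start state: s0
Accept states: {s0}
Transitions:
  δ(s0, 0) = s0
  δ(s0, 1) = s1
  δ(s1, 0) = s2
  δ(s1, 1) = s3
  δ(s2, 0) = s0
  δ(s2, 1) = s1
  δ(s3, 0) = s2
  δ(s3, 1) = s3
Testing a few strings:
  '01' → reject
  '10' → reject
  '00' → accept
  '011' → reject
State roles: s0=value ≡ 0 (mod 4); s1=value ≡ 1 (mod 4); s2=value ≡ 2 (mod 4); s3=value ≡ 3 (mod 4)
All binary strings representing a multiple of 4 (read in base 2; leading zeros allowed and ε counts as 0)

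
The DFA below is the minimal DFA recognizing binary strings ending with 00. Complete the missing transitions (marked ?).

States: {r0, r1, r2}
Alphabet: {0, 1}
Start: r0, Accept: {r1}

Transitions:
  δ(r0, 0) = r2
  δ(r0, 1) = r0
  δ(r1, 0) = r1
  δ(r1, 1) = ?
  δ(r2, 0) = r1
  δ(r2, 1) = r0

From the language and accept set, identify what each state tracks — r0: last symbol not 0; r1: two trailing 0's; r2: one trailing 0.
Each missing δ(q, a) is the state matching the new tracked value after reading a.
δ(r1, 1) = r0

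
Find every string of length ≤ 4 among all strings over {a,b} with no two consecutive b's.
ε, a, b, aa, ab, ba, aaa, aab, aba, baa, bab, aaaa, aaab, aaba, abaa, abab, baaa, baab, baba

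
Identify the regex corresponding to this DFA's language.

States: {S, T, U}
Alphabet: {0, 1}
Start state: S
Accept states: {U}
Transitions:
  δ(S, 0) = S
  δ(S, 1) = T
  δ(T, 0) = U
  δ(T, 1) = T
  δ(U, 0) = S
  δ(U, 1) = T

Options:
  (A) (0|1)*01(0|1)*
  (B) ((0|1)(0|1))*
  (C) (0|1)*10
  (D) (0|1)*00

Check each option against the DFA on short strings; one disagreement eliminates an option:
  (A) (0|1)*01(0|1)*: on '01' the DFA goes S → S → T and rejects (T ∉ Accept), but the regex matches it → eliminate
  (B) ((0|1)(0|1))*: on ε the DFA stays in S and rejects (S ∉ Accept), but the regex matches it → eliminate
  (C) (0|1)*10: agrees with the DFA on every string of length ≤ 6
  (D) (0|1)*00: on '00' the DFA goes S → S → S and rejects (S ∉ Accept), but the regex matches it → eliminate
Only (C) is consistent with the DFA.
(C) (0|1)*10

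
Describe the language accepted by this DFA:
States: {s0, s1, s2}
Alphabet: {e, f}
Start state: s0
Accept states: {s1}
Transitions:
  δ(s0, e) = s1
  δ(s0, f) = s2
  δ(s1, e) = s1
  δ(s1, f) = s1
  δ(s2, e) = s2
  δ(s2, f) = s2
Testing a few strings:
  'ef' → accept
  'ffe' → reject
  'f' → reject
  'e' → accept
State roles: s0=no input read; s1=started with e; s2=started with f (dead)
All strings over {e,f} starting with e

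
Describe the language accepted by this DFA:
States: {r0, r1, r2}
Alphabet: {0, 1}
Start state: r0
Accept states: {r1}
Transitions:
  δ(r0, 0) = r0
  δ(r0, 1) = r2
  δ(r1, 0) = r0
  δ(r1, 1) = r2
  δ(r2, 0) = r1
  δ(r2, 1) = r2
Testing a few strings:
  '01' → reject
  '1111' → reject
  '11' → reject
  '101' → reject
State roles: r0=no suffix match; r1=suffix is 10; r2=one trailing 1
All binary strings ending with 10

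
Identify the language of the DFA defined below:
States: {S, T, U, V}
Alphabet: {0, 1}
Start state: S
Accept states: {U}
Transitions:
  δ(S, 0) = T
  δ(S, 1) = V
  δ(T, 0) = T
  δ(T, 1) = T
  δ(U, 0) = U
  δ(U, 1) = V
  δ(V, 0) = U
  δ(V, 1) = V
Testing a few strings:
  '1' → reject
  '1110' → accept
  '11' → reject
  '101' → reject
State roles: S=no input read; T=started with 0 (dead); U=started with 1, last symbol 0; V=started with 1, last symbol 1
All binary strings that start with 1 and end with 0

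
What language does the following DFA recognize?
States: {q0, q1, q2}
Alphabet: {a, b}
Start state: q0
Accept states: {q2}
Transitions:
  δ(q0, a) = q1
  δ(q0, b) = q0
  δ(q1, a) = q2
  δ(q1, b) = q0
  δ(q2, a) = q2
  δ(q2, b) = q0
Testing a few strings:
  'a' → reject
  'ba' → reject
  'bab' → reject
  'bbbb' → reject
State roles: q0=last symbol not a; q1=one trailing a; q2=two trailing a's
All strings over {a,b} ending with aa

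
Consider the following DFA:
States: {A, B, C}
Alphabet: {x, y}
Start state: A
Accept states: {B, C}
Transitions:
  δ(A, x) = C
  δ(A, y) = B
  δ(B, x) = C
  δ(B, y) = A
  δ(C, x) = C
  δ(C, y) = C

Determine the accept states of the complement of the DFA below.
Complement accept states = All states \ Original accept states
= {A, B, C} \ {B, C}
{A}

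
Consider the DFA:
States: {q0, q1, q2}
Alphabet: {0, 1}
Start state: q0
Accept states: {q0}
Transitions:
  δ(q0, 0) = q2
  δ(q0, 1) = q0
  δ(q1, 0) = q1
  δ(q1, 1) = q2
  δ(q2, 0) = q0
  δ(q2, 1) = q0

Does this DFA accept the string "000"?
Processing string "000":
  q0 --0--> q2
  q2 --0--> q0
  q0 --0--> q2
Final state: q2
Accept states: {q0}
No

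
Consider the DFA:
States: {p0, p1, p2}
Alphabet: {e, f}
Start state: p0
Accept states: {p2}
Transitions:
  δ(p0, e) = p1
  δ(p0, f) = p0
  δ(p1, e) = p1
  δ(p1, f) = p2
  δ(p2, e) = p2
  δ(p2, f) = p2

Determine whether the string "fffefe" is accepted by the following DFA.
Processing string "fffefe":
  p0 --f--> p0
  p0 --f--> p0
  p0 --f--> p0
  p0 --e--> p1
  p1 --f--> p2
  p2 --e--> p2
Final state: p2
Accept states: {p2}
Yes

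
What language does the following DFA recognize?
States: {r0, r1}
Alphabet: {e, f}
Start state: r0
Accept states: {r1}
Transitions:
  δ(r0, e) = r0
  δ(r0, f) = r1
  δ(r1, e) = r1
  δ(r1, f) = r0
Testing a few strings:
  'fe' → accept
  'eee' → reject
  'ef' → accept
  'e' → reject
State roles: r0=even number of f's so far; r1=odd number of f's so far
All strings over {e,f} with an odd number of f's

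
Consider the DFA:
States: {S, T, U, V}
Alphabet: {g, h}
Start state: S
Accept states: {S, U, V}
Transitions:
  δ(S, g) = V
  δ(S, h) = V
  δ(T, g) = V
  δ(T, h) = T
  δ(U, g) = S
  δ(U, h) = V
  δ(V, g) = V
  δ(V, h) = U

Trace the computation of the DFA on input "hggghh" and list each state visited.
read 'h': S → V
  read 'g': V → V
  read 'g': V → V
  read 'g': V → V
  read 'h': V → U
  read 'h': U → V
S -> V -> V -> V -> V -> U -> V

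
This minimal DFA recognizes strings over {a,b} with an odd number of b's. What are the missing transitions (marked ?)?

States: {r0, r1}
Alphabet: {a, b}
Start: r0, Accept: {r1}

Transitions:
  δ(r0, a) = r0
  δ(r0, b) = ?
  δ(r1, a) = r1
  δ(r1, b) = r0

From the language and accept set, identify what each state tracks — r0: even number of b's so far; r1: odd number of b's so far.
Each missing δ(q, a) is the state matching the new tracked value after reading a.
δ(r0, b) = r1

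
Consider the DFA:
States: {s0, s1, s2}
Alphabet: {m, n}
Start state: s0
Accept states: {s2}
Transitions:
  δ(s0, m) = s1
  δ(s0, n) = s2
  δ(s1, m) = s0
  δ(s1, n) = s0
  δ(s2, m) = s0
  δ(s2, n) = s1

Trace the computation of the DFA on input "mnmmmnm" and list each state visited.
read 'm': s0 → s1
  read 'n': s1 → s0
  read 'm': s0 → s1
  read 'm': s1 → s0
  read 'm': s0 → s1
  read 'n': s1 → s0
  read 'm': s0 → s1
s0 -> s1 -> s0 -> s1 -> s0 -> s1 -> s0 -> s1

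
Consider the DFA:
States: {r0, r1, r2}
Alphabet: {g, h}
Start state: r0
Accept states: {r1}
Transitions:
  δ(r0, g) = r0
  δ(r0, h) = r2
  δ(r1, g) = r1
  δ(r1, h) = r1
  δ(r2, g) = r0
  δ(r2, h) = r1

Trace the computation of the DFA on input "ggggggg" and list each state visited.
read 'g': r0 → r0
  read 'g': r0 → r0
  read 'g': r0 → r0
  read 'g': r0 → r0
  read 'g': r0 → r0
  read 'g': r0 → r0
  read 'g': r0 → r0
r0 -> r0 -> r0 -> r0 -> r0 -> r0 -> r0 -> r0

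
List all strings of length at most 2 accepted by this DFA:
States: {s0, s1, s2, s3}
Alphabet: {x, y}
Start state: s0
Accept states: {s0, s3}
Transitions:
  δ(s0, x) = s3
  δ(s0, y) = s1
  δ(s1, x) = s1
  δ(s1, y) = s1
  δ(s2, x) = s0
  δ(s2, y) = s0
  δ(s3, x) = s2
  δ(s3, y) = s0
ε, x, xy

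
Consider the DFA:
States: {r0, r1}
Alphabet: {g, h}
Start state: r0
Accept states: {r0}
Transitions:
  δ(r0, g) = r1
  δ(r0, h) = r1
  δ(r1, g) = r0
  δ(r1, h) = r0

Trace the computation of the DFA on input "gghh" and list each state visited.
read 'g': r0 → r1
  read 'g': r1 → r0
  read 'h': r0 → r1
  read 'h': r1 → r0
r0 -> r1 -> r0 -> r1 -> r0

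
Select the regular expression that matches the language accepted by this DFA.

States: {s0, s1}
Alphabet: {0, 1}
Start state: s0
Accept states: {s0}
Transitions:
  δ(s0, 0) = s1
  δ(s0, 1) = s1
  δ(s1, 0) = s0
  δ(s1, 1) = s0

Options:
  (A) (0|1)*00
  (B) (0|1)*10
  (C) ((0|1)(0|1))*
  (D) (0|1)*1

Check each option against the DFA on short strings; one disagreement eliminates an option:
  (A) (0|1)*00: on ε the DFA stays in s0 and accepts (s0 ∈ Accept), but the regex does not match it → eliminate
  (B) (0|1)*10: on ε the DFA stays in s0 and accepts (s0 ∈ Accept), but the regex does not match it → eliminate
  (C) ((0|1)(0|1))*: agrees with the DFA on every string of length ≤ 6
  (D) (0|1)*1: on ε the DFA stays in s0 and accepts (s0 ∈ Accept), but the regex does not match it → eliminate
Only (C) is consistent with the DFA.
(C) ((0|1)(0|1))*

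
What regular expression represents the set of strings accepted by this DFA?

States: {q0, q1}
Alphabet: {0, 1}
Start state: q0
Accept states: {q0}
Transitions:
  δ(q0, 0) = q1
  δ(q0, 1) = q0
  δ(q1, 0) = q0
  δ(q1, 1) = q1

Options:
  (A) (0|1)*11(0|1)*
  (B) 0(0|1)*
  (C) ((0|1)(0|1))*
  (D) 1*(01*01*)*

Check each option against the DFA on short strings; one disagreement eliminates an option:
  (A) (0|1)*11(0|1)*: on ε the DFA stays in q0 and accepts (q0 ∈ Accept), but the regex does not match it → eliminate
  (B) 0(0|1)*: on ε the DFA stays in q0 and accepts (q0 ∈ Accept), but the regex does not match it → eliminate
  (C) ((0|1)(0|1))*: on '1' the DFA goes q0 → q0 and accepts (q0 ∈ Accept), but the regex does not match it → eliminate
  (D) 1*(01*01*)*: agrees with the DFA on every string of length ≤ 6
Only (D) is consistent with the DFA.
(D) 1*(01*01*)*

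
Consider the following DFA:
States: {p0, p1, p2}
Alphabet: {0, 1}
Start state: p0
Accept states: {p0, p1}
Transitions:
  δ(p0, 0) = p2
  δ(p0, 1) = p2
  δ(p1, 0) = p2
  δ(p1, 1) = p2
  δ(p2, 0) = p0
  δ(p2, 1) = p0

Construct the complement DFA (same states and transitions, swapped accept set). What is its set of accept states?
Complement accept states = All states \ Original accept states
= {p0, p1, p2} \ {p0, p1}
{p2}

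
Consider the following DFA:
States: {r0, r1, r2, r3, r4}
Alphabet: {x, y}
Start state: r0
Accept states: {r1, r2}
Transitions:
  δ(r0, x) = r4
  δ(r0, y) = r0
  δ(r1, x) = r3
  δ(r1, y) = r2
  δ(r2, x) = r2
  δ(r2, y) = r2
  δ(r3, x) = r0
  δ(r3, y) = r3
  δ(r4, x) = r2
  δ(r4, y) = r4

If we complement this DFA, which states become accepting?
Complement accept states = All states \ Original accept states
= {r0, r1, r2, r3, r4} \ {r1, r2}
{r0, r3, r4}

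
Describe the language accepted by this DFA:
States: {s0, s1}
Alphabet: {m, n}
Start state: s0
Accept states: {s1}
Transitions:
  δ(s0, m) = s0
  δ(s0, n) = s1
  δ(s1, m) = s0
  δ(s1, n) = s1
Testing a few strings:
  'nm' → reject
  'm' → reject
  'n' → accept
  'mmm' → reject
State roles: s0=last symbol not n; s1=last symbol is n
All strings over {m,n} ending with n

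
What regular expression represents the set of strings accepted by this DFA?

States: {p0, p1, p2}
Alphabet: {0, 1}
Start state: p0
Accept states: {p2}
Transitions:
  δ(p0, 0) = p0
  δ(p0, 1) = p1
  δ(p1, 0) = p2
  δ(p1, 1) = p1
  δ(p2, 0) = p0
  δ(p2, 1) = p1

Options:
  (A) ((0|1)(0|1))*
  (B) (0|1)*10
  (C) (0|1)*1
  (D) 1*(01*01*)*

Check each option against the DFA on short strings; one disagreement eliminates an option:
  (A) ((0|1)(0|1))*: on ε the DFA stays in p0 and rejects (p0 ∉ Accept), but the regex matches it → eliminate
  (B) (0|1)*10: agrees with the DFA on every string of length ≤ 6
  (C) (0|1)*1: on '1' the DFA goes p0 → p1 and rejects (p1 ∉ Accept), but the regex matches it → eliminate
  (D) 1*(01*01*)*: on ε the DFA stays in p0 and rejects (p0 ∉ Accept), but the regex matches it → eliminate
Only (B) is consistent with the DFA.
(B) (0|1)*10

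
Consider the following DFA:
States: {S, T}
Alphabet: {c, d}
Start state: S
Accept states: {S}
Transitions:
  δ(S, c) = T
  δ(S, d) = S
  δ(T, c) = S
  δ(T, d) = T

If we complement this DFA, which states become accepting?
Complement accept states = All states \ Original accept states
= {S, T} \ {S}
{T}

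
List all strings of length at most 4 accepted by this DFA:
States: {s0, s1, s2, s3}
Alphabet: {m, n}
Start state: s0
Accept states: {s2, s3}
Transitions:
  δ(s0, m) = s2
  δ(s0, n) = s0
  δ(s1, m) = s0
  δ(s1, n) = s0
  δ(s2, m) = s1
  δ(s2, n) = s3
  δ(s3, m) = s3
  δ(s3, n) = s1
m, mn, nm, mnm, nmn, nnm, mmmm, mmnm, mnmm, nmnm, nnmn, nnnm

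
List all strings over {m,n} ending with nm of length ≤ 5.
nm, mnm, nnm, mmnm, mnnm, nmnm, nnnm, mmmnm, mmnnm, mnmnm, mnnnm, nmmnm, nmnnm, nnmnm, nnnnm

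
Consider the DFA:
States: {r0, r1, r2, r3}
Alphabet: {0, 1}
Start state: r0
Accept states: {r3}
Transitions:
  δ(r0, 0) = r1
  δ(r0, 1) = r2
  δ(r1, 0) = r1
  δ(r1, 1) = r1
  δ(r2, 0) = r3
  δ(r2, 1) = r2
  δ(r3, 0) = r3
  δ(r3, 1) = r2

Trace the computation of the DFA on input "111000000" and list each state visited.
read '1': r0 → r2
  read '1': r2 → r2
  read '1': r2 → r2
  read '0': r2 → r3
  read '0': r3 → r3
  read '0': r3 → r3
  read '0': r3 → r3
  read '0': r3 → r3
  read '0': r3 → r3
r0 -> r2 -> r2 -> r2 -> r3 -> r3 -> r3 -> r3 -> r3 -> r3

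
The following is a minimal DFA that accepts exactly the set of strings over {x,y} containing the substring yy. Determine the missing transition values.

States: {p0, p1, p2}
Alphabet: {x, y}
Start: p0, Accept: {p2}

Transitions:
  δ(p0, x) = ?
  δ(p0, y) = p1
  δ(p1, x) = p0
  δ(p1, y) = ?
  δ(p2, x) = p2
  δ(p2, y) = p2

From the language and accept set, identify what each state tracks — p0: no progress toward yy; p1: one trailing y; p2: substring yy seen.
Each missing δ(q, a) is the state matching the new tracked value after reading a.
δ(p0, x) = p0; δ(p1, y) = p2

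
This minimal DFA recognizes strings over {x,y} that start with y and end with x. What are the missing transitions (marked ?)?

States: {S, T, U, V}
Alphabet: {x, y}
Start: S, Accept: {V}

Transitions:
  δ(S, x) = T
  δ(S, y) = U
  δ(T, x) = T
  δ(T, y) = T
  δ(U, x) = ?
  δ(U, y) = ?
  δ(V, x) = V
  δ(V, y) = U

From the language and accept set, identify what each state tracks — S: no input read; T: started with x (dead); U: started with y, last symbol y; V: started with y, last symbol x.
Each missing δ(q, a) is the state matching the new tracked value after reading a.
δ(U, x) = V; δ(U, y) = U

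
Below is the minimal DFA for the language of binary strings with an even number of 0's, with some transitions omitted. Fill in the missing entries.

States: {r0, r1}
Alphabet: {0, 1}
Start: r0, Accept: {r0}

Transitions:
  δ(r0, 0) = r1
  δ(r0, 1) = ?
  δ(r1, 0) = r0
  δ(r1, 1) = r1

From the language and accept set, identify what each state tracks — r0: even number of 0's so far; r1: odd number of 0's so far.
Each missing δ(q, a) is the state matching the new tracked value after reading a.
δ(r0, 1) = r0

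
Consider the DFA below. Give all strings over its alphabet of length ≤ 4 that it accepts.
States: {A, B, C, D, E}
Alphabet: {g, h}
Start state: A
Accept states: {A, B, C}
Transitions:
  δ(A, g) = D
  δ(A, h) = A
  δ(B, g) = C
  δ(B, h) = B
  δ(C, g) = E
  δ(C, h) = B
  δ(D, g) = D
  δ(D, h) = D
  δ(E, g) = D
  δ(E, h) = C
ε, h, hh, hhh, hhhh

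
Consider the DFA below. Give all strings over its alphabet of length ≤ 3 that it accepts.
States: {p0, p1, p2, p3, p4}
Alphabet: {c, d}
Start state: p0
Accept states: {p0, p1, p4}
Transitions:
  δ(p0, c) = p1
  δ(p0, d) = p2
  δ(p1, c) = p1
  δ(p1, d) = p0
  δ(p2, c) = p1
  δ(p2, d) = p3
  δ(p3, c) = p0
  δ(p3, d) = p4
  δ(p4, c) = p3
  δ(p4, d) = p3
ε, c, cc, cd, dc, ccc, ccd, cdc, dcc, dcd, ddc, ddd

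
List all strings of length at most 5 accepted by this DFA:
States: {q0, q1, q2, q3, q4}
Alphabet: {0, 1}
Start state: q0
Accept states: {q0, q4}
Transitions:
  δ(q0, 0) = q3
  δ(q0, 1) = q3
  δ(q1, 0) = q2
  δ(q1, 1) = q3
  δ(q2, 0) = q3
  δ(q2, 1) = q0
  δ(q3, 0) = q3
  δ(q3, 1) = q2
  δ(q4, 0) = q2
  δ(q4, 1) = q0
ε, 011, 111, 0011, 1011, 00011, 01011, 10011, 11011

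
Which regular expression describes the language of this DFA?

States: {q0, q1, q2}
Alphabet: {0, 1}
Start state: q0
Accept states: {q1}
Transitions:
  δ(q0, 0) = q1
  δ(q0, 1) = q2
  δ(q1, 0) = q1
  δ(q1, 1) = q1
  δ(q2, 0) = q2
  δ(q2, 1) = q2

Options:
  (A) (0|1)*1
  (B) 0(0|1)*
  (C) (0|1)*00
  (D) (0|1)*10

Check each option against the DFA on short strings; one disagreement eliminates an option:
  (A) (0|1)*1: on '0' the DFA goes q0 → q1 and accepts (q1 ∈ Accept), but the regex does not match it → eliminate
  (B) 0(0|1)*: agrees with the DFA on every string of length ≤ 6
  (C) (0|1)*00: on '0' the DFA goes q0 → q1 and accepts (q1 ∈ Accept), but the regex does not match it → eliminate
  (D) (0|1)*10: on '0' the DFA goes q0 → q1 and accepts (q1 ∈ Accept), but the regex does not match it → eliminate
Only (B) is consistent with the DFA.
(B) 0(0|1)*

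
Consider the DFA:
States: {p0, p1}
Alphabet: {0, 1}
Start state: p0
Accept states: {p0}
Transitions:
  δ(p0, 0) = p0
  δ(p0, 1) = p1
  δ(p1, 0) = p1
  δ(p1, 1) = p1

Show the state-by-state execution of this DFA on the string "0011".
read '0': p0 → p0
  read '0': p0 → p0
  read '1': p0 → p1
  read '1': p1 → p1
p0 -> p0 -> p0 -> p1 -> p1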